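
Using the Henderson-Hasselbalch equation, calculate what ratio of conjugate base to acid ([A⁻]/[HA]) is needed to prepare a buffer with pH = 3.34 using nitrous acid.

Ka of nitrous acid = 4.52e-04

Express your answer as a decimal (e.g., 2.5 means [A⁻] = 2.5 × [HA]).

pKa = -log(4.52e-04) = 3.3449. pH = pKa + log([A⁻]/[HA]), so log([A⁻]/[HA]) = pH − pKa = 3.34 − 3.3449 = -0.0049. [A⁻]/[HA] = 10^(-0.0049) = 0.989

[A⁻]/[HA] = 0.989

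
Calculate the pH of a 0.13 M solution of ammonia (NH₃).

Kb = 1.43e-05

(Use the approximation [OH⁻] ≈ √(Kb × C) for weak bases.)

[OH⁻] = √(Kb × C) = √(1.43e-05 × 0.13) = 1.3635e-03. pOH = 2.87, pH = 14 - pOH

pH = 11.13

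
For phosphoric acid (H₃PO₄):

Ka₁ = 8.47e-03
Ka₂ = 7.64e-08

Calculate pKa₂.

pKa₂ = -log(Ka₂) = -log(7.64e-08) = 7.12.

pK_{a2} = 7.12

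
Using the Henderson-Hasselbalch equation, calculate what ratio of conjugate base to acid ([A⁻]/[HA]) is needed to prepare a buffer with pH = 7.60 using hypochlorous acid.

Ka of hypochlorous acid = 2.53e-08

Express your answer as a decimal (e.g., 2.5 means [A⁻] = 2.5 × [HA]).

pKa = -log(2.53e-08) = 7.5969. pH = pKa + log([A⁻]/[HA]), so log([A⁻]/[HA]) = pH − pKa = 7.60 − 7.5969 = 0.0031. [A⁻]/[HA] = 10^(0.0031) = 1.01

[A⁻]/[HA] = 1.01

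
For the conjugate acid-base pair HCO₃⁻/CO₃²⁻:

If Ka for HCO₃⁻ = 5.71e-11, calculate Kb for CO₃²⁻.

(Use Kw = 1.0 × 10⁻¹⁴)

For a conjugate pair Ka × Kb = Kw, so Kb = Kw/Ka = 1.0 × 10⁻¹⁴ / 5.71e-11 = 1.75e-04.

K_b = 1.75e-04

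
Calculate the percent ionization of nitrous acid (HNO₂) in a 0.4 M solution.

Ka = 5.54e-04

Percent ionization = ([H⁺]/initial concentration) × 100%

Using Ka equilibrium: x² + Ka×x - Ka×C = 0. Solving: [H⁺] = 1.4612e-02. Percent = (1.4612e-02/0.4) × 100

Percent ionization = 3.65%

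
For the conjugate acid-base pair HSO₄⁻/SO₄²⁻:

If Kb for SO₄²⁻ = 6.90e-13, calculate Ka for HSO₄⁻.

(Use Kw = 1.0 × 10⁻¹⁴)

For a conjugate pair Ka × Kb = Kw, so Ka = Kw/Kb = 1.0 × 10⁻¹⁴ / 6.90e-13 = 1.45e-02.

K_a = 1.45e-02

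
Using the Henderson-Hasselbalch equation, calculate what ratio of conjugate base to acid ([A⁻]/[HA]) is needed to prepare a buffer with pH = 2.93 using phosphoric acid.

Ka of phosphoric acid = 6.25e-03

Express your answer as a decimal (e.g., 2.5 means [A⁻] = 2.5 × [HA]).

pKa = -log(6.25e-03) = 2.2041. pH = pKa + log([A⁻]/[HA]), so log([A⁻]/[HA]) = pH − pKa = 2.93 − 2.2041 = 0.7259. [A⁻]/[HA] = 10^(0.7259) = 5.32

[A⁻]/[HA] = 5.32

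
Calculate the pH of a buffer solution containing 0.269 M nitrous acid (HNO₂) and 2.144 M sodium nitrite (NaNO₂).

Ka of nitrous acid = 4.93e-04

pKa = -log(4.93e-04) = 3.31. pH = pKa + log([A⁻]/[HA]) = 3.31 + log(2.144/0.269)

pH = 4.21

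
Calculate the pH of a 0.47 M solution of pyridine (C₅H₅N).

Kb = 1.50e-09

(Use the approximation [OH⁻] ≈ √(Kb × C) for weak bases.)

[OH⁻] = √(Kb × C) = √(1.50e-09 × 0.47) = 2.6552e-05. pOH = 4.58, pH = 14 - pOH

pH = 9.42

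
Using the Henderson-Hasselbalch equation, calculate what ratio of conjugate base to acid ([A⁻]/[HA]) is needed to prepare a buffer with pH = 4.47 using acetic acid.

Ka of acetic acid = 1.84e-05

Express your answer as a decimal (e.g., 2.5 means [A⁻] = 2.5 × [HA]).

pKa = -log(1.84e-05) = 4.7352. pH = pKa + log([A⁻]/[HA]), so log([A⁻]/[HA]) = pH − pKa = 4.47 − 4.7352 = -0.2652. [A⁻]/[HA] = 10^(-0.2652) = 0.543

[A⁻]/[HA] = 0.543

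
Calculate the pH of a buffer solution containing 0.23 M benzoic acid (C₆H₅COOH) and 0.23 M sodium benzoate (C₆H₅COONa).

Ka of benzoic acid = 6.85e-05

pKa = -log(6.85e-05) = 4.16. pH = pKa + log([A⁻]/[HA]) = 4.16 + log(0.23/0.23)

pH = 4.16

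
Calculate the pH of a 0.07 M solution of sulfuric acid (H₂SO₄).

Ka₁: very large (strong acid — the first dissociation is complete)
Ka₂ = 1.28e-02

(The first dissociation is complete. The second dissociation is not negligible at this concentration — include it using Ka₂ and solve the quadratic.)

First dissociation is complete: [H⁺]₀ = [HSO₄⁻]₀ = C = 0.07 M. Second dissociation HSO₄⁻ ⇌ H⁺ + SO₄²⁻: let x = [SO₄²⁻]. Ka₂ = (C + x)·x / (C − x) = 1.28e-02 → x² + (C + Ka₂)·x − Ka₂·C = 0 → x² + 0.08280·x − 8.960e-04 = 0. x = (−0.08280 + √(0.08280² + 4 × 8.960e-04)) / 2 = 9.6878e-03 M. [H⁺] = C + x = 0.07 + 9.6878e-03 = 7.9688e-02 M. pH = -log(7.9688e-02) = 1.10.

pH = 1.10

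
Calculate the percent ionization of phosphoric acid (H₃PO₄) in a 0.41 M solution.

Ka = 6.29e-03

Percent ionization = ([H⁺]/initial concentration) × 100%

Using Ka equilibrium: x² + Ka×x - Ka×C = 0. Solving: [H⁺] = 4.7735e-02. Percent = (4.7735e-02/0.41) × 100

Percent ionization = 11.6%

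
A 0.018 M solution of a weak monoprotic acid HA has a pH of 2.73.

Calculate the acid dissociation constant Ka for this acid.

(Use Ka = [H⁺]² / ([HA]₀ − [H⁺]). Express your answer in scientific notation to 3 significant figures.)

[H⁺] = 10^(−pH) = 10^(−2.73) = 1.862e-03 M. For HA ⇌ H⁺ + A⁻, Ka = [H⁺][A⁻]/[HA] = [H⁺]² / ([HA]₀ − [H⁺]) = (1.862e-03)² / (0.018 − 1.862e-03) = 2.15e-04.

K_a = 2.15e-04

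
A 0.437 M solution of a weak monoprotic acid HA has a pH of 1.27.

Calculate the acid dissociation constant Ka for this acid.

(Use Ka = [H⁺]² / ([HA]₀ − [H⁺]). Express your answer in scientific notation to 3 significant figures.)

[H⁺] = 10^(−pH) = 10^(−1.27) = 5.370e-02 M. For HA ⇌ H⁺ + A⁻, Ka = [H⁺][A⁻]/[HA] = [H⁺]² / ([HA]₀ − [H⁺]) = (5.370e-02)² / (0.437 − 5.370e-02) = 7.52e-03.

K_a = 7.52e-03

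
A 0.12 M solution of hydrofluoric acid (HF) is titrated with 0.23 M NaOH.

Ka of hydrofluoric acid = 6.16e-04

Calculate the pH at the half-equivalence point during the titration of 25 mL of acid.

At half-equivalence [HA] = [A⁻], so Henderson-Hasselbalch gives pH = pKa = -log(6.16e-04) = 3.21.

pH = pKa = 3.21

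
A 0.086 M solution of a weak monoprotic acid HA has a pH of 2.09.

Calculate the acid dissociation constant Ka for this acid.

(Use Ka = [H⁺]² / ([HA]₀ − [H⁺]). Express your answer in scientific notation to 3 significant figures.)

[H⁺] = 10^(−pH) = 10^(−2.09) = 8.128e-03 M. For HA ⇌ H⁺ + A⁻, Ka = [H⁺][A⁻]/[HA] = [H⁺]² / ([HA]₀ − [H⁺]) = (8.128e-03)² / (0.086 − 8.128e-03) = 8.48e-04.

K_a = 8.48e-04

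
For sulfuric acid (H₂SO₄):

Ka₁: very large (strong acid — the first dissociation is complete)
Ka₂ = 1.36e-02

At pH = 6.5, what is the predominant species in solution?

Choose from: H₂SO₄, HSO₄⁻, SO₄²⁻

The first dissociation is complete, so H₂SO₄ itself is never the predominant species in water; pKa₂ = -log(1.36e-02) = 1.87. For a polyprotic acid the predominant species crosses at each pKa: below pKa_n the protonated form dominates, above it the deprotonated form does. At pH = 6.5, the predominant species is SO₄²⁻.

SO₄²⁻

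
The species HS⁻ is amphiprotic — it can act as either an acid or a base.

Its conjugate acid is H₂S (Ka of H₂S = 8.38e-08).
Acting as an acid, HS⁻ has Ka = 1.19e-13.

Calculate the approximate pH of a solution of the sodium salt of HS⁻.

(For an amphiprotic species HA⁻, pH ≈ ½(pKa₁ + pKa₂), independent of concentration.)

pKa₁ = -log(8.38e-08) = 7.08; pKa₂ = -log(1.19e-13) = 12.92. For an amphiprotic species, pH ≈ ½(pKa₁ + pKa₂) = ½(7.08 + 12.92) = 10.00.

pH = 10.00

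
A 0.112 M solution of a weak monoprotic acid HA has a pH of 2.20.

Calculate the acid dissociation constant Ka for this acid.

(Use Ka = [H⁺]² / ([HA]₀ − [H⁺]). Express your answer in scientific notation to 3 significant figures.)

[H⁺] = 10^(−pH) = 10^(−2.20) = 6.310e-03 M. For HA ⇌ H⁺ + A⁻, Ka = [H⁺][A⁻]/[HA] = [H⁺]² / ([HA]₀ − [H⁺]) = (6.310e-03)² / (0.112 − 6.310e-03) = 3.77e-04.

K_a = 3.77e-04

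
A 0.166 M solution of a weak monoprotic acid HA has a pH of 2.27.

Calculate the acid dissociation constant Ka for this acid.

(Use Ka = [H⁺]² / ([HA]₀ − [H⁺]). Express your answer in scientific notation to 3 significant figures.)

[H⁺] = 10^(−pH) = 10^(−2.27) = 5.370e-03 M. For HA ⇌ H⁺ + A⁻, Ka = [H⁺][A⁻]/[HA] = [H⁺]² / ([HA]₀ − [H⁺]) = (5.370e-03)² / (0.166 − 5.370e-03) = 1.80e-04.

K_a = 1.80e-04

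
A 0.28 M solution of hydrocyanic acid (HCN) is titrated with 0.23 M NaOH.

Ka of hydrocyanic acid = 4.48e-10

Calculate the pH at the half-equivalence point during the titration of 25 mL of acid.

At half-equivalence [HA] = [A⁻], so Henderson-Hasselbalch gives pH = pKa = -log(4.48e-10) = 9.35.

pH = pKa = 9.35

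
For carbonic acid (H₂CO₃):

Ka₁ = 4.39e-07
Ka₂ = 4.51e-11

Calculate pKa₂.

pKa₂ = -log(Ka₂) = -log(4.51e-11) = 10.35.

pK_{a2} = 10.35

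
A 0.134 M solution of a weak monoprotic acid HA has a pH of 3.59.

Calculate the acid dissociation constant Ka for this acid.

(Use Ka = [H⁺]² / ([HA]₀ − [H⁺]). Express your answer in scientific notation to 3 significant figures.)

[H⁺] = 10^(−pH) = 10^(−3.59) = 2.570e-04 M. For HA ⇌ H⁺ + A⁻, Ka = [H⁺][A⁻]/[HA] = [H⁺]² / ([HA]₀ − [H⁺]) = (2.570e-04)² / (0.134 − 2.570e-04) = 4.94e-07.

K_a = 4.94e-07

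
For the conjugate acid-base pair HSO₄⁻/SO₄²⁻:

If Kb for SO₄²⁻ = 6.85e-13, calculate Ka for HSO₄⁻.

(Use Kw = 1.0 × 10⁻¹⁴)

For a conjugate pair Ka × Kb = Kw, so Ka = Kw/Kb = 1.0 × 10⁻¹⁴ / 6.85e-13 = 1.46e-02.

K_a = 1.46e-02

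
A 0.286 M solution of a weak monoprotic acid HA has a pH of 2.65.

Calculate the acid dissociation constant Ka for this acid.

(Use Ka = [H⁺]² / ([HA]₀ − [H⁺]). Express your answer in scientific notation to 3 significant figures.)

[H⁺] = 10^(−pH) = 10^(−2.65) = 2.239e-03 M. For HA ⇌ H⁺ + A⁻, Ka = [H⁺][A⁻]/[HA] = [H⁺]² / ([HA]₀ − [H⁺]) = (2.239e-03)² / (0.286 − 2.239e-03) = 1.77e-05.

K_a = 1.77e-05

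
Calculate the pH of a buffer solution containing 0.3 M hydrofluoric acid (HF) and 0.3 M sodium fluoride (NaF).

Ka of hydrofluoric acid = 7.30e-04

pKa = -log(7.30e-04) = 3.14. pH = pKa + log([A⁻]/[HA]) = 3.14 + log(0.3/0.3)

pH = 3.14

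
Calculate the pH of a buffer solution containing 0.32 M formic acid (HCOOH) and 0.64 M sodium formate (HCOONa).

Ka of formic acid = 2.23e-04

pKa = -log(2.23e-04) = 3.65. pH = pKa + log([A⁻]/[HA]) = 3.65 + log(0.64/0.32)

pH = 3.95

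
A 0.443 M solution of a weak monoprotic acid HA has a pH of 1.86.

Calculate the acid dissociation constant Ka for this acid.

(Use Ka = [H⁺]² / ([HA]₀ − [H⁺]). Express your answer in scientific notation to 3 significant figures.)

[H⁺] = 10^(−pH) = 10^(−1.86) = 1.380e-02 M. For HA ⇌ H⁺ + A⁻, Ka = [H⁺][A⁻]/[HA] = [H⁺]² / ([HA]₀ − [H⁺]) = (1.380e-02)² / (0.443 − 1.380e-02) = 4.44e-04.

K_a = 4.44e-04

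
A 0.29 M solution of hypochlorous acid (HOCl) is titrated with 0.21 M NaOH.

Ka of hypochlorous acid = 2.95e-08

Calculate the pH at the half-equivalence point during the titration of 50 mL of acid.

At half-equivalence [HA] = [A⁻], so Henderson-Hasselbalch gives pH = pKa = -log(2.95e-08) = 7.53.

pH = pKa = 7.53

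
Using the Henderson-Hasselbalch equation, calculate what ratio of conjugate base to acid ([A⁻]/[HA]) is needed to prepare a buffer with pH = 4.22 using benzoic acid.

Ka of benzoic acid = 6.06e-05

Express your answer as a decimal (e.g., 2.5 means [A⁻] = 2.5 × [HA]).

pKa = -log(6.06e-05) = 4.2175. pH = pKa + log([A⁻]/[HA]), so log([A⁻]/[HA]) = pH − pKa = 4.22 − 4.2175 = 0.0025. [A⁻]/[HA] = 10^(0.0025) = 1.01

[A⁻]/[HA] = 1.01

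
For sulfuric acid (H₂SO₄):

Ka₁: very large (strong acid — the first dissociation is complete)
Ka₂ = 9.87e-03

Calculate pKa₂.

pKa₂ = -log(Ka₂) = -log(9.87e-03) = 2.01.

pK_{a2} = 2.01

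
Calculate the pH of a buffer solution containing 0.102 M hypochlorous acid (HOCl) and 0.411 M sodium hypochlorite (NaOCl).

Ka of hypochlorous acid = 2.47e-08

pKa = -log(2.47e-08) = 7.61. pH = pKa + log([A⁻]/[HA]) = 7.61 + log(0.411/0.102)

pH = 8.21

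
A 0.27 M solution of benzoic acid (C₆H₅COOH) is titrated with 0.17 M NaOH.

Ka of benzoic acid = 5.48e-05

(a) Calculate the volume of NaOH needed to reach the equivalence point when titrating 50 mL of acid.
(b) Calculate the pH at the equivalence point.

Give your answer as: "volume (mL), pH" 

moles acid = 0.27 × 50/1000 = 0.0135 mol; V_base = moles/0.17 × 1000 = 79.4 mL. At equivalence only the conjugate base is present: [A⁻] = 0.0135/0.129 = 1.0432e-01 M. Kb = Kw/Ka = 1.82e-10; [OH⁻] = √(Kb × [A⁻]) = 4.3630e-06; pOH = 5.36; pH = 14 - pOH = 8.64.

V = 79.4 mL, pH = 8.64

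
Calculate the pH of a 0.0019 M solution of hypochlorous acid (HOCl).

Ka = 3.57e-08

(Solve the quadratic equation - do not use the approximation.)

x² + Ka×x - Ka×C = 0. Using quadratic formula: [H⁺] = 8.2181e-06

pH = 5.09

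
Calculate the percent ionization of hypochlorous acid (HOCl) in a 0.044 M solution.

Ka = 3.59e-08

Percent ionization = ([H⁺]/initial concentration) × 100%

Using Ka equilibrium: x² + Ka×x - Ka×C = 0. Solving: [H⁺] = 3.9726e-05. Percent = (3.9726e-05/0.044) × 100

Percent ionization = 0.0903%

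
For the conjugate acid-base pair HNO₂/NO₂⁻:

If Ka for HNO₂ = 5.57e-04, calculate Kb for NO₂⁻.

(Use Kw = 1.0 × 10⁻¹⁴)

For a conjugate pair Ka × Kb = Kw, so Kb = Kw/Ka = 1.0 × 10⁻¹⁴ / 5.57e-04 = 1.80e-11.

K_b = 1.80e-11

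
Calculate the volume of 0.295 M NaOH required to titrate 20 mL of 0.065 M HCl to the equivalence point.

At equivalence: moles acid = moles base. moles HCl = 0.065 × 20/1000 = 0.0013 mol. V_base = moles / 0.295 × 1000 = 4.4 mL.

V_{base} = 4.4 mL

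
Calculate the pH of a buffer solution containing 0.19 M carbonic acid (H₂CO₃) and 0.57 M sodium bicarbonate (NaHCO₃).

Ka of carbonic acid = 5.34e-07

pKa = -log(5.34e-07) = 6.27. pH = pKa + log([A⁻]/[HA]) = 6.27 + log(0.57/0.19)

pH = 6.75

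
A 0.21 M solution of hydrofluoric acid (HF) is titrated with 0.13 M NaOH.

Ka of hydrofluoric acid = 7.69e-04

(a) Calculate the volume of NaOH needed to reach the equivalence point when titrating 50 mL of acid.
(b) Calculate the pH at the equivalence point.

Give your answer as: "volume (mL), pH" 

moles acid = 0.21 × 50/1000 = 0.0105 mol; V_base = moles/0.13 × 1000 = 80.8 mL. At equivalence only the conjugate base is present: [A⁻] = 0.0105/0.131 = 8.0294e-02 M. Kb = Kw/Ka = 1.30e-11; [OH⁻] = √(Kb × [A⁻]) = 1.0218e-06; pOH = 5.99; pH = 14 - pOH = 8.01.

V = 80.8 mL, pH = 8.01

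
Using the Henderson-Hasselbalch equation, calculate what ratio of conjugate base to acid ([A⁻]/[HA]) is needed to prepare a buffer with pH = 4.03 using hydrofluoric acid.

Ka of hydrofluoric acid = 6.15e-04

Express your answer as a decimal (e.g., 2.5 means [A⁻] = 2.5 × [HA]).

pKa = -log(6.15e-04) = 3.2111. pH = pKa + log([A⁻]/[HA]), so log([A⁻]/[HA]) = pH − pKa = 4.03 − 3.2111 = 0.8189. [A⁻]/[HA] = 10^(0.8189) = 6.59

[A⁻]/[HA] = 6.59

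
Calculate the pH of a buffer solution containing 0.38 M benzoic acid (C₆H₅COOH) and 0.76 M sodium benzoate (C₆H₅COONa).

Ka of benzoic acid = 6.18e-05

pKa = -log(6.18e-05) = 4.21. pH = pKa + log([A⁻]/[HA]) = 4.21 + log(0.76/0.38)

pH = 4.51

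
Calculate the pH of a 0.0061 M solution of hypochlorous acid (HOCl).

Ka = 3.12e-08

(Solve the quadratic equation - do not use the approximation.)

x² + Ka×x - Ka×C = 0. Using quadratic formula: [H⁺] = 1.3780e-05

pH = 4.86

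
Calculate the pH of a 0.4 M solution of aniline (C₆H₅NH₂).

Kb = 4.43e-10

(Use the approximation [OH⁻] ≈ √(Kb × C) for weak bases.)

[OH⁻] = √(Kb × C) = √(4.43e-10 × 0.4) = 1.3312e-05. pOH = 4.88, pH = 14 - pOH

pH = 9.12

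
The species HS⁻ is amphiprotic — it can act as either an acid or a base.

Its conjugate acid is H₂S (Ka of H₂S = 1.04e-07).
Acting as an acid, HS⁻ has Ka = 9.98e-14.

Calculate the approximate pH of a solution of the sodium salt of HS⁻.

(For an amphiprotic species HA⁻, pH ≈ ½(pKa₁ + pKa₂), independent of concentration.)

pKa₁ = -log(1.04e-07) = 6.98; pKa₂ = -log(9.98e-14) = 13.00. For an amphiprotic species, pH ≈ ½(pKa₁ + pKa₂) = ½(6.98 + 13.00) = 9.99.

pH = 9.99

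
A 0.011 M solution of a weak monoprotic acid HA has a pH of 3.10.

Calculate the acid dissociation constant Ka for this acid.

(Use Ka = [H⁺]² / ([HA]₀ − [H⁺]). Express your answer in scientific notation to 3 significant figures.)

[H⁺] = 10^(−pH) = 10^(−3.10) = 7.943e-04 M. For HA ⇌ H⁺ + A⁻, Ka = [H⁺][A⁻]/[HA] = [H⁺]² / ([HA]₀ − [H⁺]) = (7.943e-04)² / (0.011 − 7.943e-04) = 6.18e-05.

K_a = 6.18e-05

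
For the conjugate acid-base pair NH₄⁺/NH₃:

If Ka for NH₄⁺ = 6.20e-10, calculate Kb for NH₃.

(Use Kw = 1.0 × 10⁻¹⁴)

For a conjugate pair Ka × Kb = Kw, so Kb = Kw/Ka = 1.0 × 10⁻¹⁴ / 6.20e-10 = 1.61e-05.

K_b = 1.61e-05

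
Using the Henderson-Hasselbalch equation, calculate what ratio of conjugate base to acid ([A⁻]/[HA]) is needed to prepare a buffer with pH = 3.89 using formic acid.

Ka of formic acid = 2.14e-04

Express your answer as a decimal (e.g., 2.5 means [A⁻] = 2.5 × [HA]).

pKa = -log(2.14e-04) = 3.6696. pH = pKa + log([A⁻]/[HA]), so log([A⁻]/[HA]) = pH − pKa = 3.89 − 3.6696 = 0.2204. [A⁻]/[HA] = 10^(0.2204) = 1.66

[A⁻]/[HA] = 1.66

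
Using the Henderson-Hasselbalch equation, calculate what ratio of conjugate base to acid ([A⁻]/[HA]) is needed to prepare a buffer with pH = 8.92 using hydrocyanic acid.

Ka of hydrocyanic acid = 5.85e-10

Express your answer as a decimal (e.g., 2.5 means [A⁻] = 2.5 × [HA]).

pKa = -log(5.85e-10) = 9.2328. pH = pKa + log([A⁻]/[HA]), so log([A⁻]/[HA]) = pH − pKa = 8.92 − 9.2328 = -0.3128. [A⁻]/[HA] = 10^(-0.3128) = 0.487

[A⁻]/[HA] = 0.487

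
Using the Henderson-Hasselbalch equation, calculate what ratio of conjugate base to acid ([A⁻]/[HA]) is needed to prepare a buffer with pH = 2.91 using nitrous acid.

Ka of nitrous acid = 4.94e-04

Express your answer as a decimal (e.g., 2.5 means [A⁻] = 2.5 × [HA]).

pKa = -log(4.94e-04) = 3.3063. pH = pKa + log([A⁻]/[HA]), so log([A⁻]/[HA]) = pH − pKa = 2.91 − 3.3063 = -0.3963. [A⁻]/[HA] = 10^(-0.3963) = 0.402

[A⁻]/[HA] = 0.402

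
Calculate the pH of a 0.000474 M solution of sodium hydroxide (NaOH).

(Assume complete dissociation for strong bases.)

[OH⁻] = 0.000474 M for strong base. pOH = -log[OH⁻] = 3.32, pH = 14 - pOH

pH = 10.68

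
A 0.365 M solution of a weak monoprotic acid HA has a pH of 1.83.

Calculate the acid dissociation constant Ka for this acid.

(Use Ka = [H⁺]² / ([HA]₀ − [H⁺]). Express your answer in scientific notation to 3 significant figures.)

[H⁺] = 10^(−pH) = 10^(−1.83) = 1.479e-02 M. For HA ⇌ H⁺ + A⁻, Ka = [H⁺][A⁻]/[HA] = [H⁺]² / ([HA]₀ − [H⁺]) = (1.479e-02)² / (0.365 − 1.479e-02) = 6.25e-04.

K_a = 6.25e-04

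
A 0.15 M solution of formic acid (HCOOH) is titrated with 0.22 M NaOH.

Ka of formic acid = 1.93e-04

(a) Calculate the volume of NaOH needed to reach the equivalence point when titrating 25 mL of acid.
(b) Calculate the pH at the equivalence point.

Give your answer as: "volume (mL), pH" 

moles acid = 0.15 × 25/1000 = 0.00375 mol; V_base = moles/0.22 × 1000 = 17.0 mL. At equivalence only the conjugate base is present: [A⁻] = 0.00375/0.042 = 8.9189e-02 M. Kb = Kw/Ka = 5.18e-11; [OH⁻] = √(Kb × [A⁻]) = 2.1497e-06; pOH = 5.67; pH = 14 - pOH = 8.33.

V = 17.0 mL, pH = 8.33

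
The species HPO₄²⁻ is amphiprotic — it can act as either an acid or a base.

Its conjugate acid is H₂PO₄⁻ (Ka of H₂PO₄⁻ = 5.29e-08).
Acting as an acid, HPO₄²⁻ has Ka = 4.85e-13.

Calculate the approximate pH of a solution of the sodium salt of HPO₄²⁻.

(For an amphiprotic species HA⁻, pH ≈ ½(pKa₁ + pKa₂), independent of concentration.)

pKa₁ = -log(5.29e-08) = 7.28; pKa₂ = -log(4.85e-13) = 12.31. For an amphiprotic species, pH ≈ ½(pKa₁ + pKa₂) = ½(7.28 + 12.31) = 9.80.

pH = 9.80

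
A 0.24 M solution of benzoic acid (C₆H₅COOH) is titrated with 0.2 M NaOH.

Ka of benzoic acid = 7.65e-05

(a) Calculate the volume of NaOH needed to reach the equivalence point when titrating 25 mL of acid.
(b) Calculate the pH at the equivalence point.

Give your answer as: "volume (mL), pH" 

moles acid = 0.24 × 25/1000 = 0.006 mol; V_base = moles/0.2 × 1000 = 30.0 mL. At equivalence only the conjugate base is present: [A⁻] = 0.006/0.055 = 1.0909e-01 M. Kb = Kw/Ka = 1.31e-10; [OH⁻] = √(Kb × [A⁻]) = 3.7763e-06; pOH = 5.42; pH = 14 - pOH = 8.58.

V = 30.0 mL, pH = 8.58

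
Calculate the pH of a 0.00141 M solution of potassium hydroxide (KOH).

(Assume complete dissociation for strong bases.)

[OH⁻] = 0.00141 M for strong base. pOH = -log[OH⁻] = 2.85, pH = 14 - pOH

pH = 11.15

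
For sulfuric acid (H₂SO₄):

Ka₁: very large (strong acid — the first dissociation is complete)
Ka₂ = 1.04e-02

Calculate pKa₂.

pKa₂ = -log(Ka₂) = -log(1.04e-02) = 1.98.

pK_{a2} = 1.98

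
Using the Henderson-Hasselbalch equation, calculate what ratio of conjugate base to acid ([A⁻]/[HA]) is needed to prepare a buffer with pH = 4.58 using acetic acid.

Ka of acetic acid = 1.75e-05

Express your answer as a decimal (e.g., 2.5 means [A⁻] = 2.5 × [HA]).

pKa = -log(1.75e-05) = 4.7570. pH = pKa + log([A⁻]/[HA]), so log([A⁻]/[HA]) = pH − pKa = 4.58 − 4.7570 = -0.1770. [A⁻]/[HA] = 10^(-0.1770) = 0.665

[A⁻]/[HA] = 0.665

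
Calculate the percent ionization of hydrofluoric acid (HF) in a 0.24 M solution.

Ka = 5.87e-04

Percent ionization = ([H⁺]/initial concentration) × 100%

Using Ka equilibrium: x² + Ka×x - Ka×C = 0. Solving: [H⁺] = 1.1579e-02. Percent = (1.1579e-02/0.24) × 100

Percent ionization = 4.82%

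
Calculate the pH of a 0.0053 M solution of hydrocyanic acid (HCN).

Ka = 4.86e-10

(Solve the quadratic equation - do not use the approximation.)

x² + Ka×x - Ka×C = 0. Using quadratic formula: [H⁺] = 1.6047e-06

pH = 5.79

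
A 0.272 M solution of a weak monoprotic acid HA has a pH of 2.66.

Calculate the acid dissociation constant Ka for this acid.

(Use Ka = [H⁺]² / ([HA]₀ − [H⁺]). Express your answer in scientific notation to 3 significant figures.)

[H⁺] = 10^(−pH) = 10^(−2.66) = 2.188e-03 M. For HA ⇌ H⁺ + A⁻, Ka = [H⁺][A⁻]/[HA] = [H⁺]² / ([HA]₀ − [H⁺]) = (2.188e-03)² / (0.272 − 2.188e-03) = 1.77e-05.

K_a = 1.77e-05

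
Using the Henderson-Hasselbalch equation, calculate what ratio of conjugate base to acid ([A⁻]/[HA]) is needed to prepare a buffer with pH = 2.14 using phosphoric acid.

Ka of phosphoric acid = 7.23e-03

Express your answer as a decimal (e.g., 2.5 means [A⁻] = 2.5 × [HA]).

pKa = -log(7.23e-03) = 2.1409. pH = pKa + log([A⁻]/[HA]), so log([A⁻]/[HA]) = pH − pKa = 2.14 − 2.1409 = -0.0009. [A⁻]/[HA] = 10^(-0.0009) = 0.998

[A⁻]/[HA] = 0.998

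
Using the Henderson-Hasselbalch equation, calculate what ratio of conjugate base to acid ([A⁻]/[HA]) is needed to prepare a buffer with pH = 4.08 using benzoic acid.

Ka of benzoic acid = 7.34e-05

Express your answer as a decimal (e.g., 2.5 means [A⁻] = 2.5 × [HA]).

pKa = -log(7.34e-05) = 4.1343. pH = pKa + log([A⁻]/[HA]), so log([A⁻]/[HA]) = pH − pKa = 4.08 − 4.1343 = -0.0543. [A⁻]/[HA] = 10^(-0.0543) = 0.882

[A⁻]/[HA] = 0.882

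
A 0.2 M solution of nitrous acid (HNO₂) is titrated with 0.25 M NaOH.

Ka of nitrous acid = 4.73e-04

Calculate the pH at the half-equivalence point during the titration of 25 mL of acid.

At half-equivalence [HA] = [A⁻], so Henderson-Hasselbalch gives pH = pKa = -log(4.73e-04) = 3.33.

pH = pKa = 3.33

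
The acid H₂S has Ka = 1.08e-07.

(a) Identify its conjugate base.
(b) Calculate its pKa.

(a) The conjugate base is formed by removing one H⁺ from H₂S, giving HS⁻. (b) pKa = -log(Ka) = -log(1.08e-07) = 6.97.

Conjugate base: HS⁻; pK_a = 6.97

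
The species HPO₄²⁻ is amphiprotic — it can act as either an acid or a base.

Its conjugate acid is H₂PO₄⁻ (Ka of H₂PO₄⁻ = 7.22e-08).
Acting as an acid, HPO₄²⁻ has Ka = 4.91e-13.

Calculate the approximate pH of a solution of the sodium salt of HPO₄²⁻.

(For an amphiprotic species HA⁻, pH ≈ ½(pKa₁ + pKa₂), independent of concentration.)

pKa₁ = -log(7.22e-08) = 7.14; pKa₂ = -log(4.91e-13) = 12.31. For an amphiprotic species, pH ≈ ½(pKa₁ + pKa₂) = ½(7.14 + 12.31) = 9.73.

pH = 9.73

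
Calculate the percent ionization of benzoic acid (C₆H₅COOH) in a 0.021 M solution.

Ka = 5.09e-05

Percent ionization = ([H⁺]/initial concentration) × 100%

Using Ka equilibrium: x² + Ka×x - Ka×C = 0. Solving: [H⁺] = 1.0087e-03. Percent = (1.0087e-03/0.021) × 100

Percent ionization = 4.8%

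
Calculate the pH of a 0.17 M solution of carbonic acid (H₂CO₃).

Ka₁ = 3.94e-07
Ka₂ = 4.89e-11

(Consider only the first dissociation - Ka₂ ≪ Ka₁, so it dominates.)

First dissociation dominates. From Ka₁ = [H⁺][HA⁻]/[H₂A], x² + Ka₁·x − Ka₁·C = 0 with C = 0.17 M and Ka₁ = 3.94e-07. Solving: [H⁺] = (−Ka₁ + √(Ka₁² + 4·Ka₁·C)) / 2 = 2.5861e-04 M. pH = -log(2.5861e-04) = 3.59.

pH = 3.59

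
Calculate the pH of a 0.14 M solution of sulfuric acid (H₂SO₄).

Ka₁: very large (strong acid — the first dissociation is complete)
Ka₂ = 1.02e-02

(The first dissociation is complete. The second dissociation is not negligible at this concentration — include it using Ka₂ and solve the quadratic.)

First dissociation is complete: [H⁺]₀ = [HSO₄⁻]₀ = C = 0.14 M. Second dissociation HSO₄⁻ ⇌ H⁺ + SO₄²⁻: let x = [SO₄²⁻]. Ka₂ = (C + x)·x / (C − x) = 1.02e-02 → x² + (C + Ka₂)·x − Ka₂·C = 0 → x² + 0.15020·x − 1.428e-03 = 0. x = (−0.15020 + √(0.15020² + 4 × 1.428e-03)) / 2 = 8.9715e-03 M. [H⁺] = C + x = 0.14 + 8.9715e-03 = 1.4897e-01 M. pH = -log(1.4897e-01) = 0.83.

pH = 0.83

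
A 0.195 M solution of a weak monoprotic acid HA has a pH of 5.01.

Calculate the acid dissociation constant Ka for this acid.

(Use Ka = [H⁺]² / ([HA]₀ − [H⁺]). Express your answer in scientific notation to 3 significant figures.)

[H⁺] = 10^(−pH) = 10^(−5.01) = 9.772e-06 M. For HA ⇌ H⁺ + A⁻, Ka = [H⁺][A⁻]/[HA] = [H⁺]² / ([HA]₀ − [H⁺]) = (9.772e-06)² / (0.195 − 9.772e-06) = 4.90e-10.

K_a = 4.90e-10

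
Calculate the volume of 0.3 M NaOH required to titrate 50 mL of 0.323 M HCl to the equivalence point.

At equivalence: moles acid = moles base. moles HCl = 0.323 × 50/1000 = 0.01615 mol. V_base = moles / 0.3 × 1000 = 53.8 mL.

V_{base} = 53.8 mL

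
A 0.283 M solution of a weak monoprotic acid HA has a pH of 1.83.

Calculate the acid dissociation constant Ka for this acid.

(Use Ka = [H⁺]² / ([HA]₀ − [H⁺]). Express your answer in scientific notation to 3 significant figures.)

[H⁺] = 10^(−pH) = 10^(−1.83) = 1.479e-02 M. For HA ⇌ H⁺ + A⁻, Ka = [H⁺][A⁻]/[HA] = [H⁺]² / ([HA]₀ − [H⁺]) = (1.479e-02)² / (0.283 − 1.479e-02) = 8.16e-04.

K_a = 8.16e-04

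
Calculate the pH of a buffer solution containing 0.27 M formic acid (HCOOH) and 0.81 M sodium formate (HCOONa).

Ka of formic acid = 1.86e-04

pKa = -log(1.86e-04) = 3.73. pH = pKa + log([A⁻]/[HA]) = 3.73 + log(0.81/0.27)

pH = 4.21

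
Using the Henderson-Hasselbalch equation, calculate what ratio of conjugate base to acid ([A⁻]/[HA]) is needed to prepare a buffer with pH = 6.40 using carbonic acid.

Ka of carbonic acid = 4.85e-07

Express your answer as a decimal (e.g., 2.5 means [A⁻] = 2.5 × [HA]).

pKa = -log(4.85e-07) = 6.3143. pH = pKa + log([A⁻]/[HA]), so log([A⁻]/[HA]) = pH − pKa = 6.40 − 6.3143 = 0.0857. [A⁻]/[HA] = 10^(0.0857) = 1.22

[A⁻]/[HA] = 1.22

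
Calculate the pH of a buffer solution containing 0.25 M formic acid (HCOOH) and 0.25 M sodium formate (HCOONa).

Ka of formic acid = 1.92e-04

pKa = -log(1.92e-04) = 3.72. pH = pKa + log([A⁻]/[HA]) = 3.72 + log(0.25/0.25)

pH = 3.72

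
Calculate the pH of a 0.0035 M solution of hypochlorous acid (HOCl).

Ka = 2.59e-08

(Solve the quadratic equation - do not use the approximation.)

x² + Ka×x - Ka×C = 0. Using quadratic formula: [H⁺] = 9.5081e-06

pH = 5.02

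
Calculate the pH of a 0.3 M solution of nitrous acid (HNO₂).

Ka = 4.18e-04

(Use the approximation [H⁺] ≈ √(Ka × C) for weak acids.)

[H⁺] = √(Ka × C) = √(4.18e-04 × 0.3) = 1.1198e-02. pH = -log(1.1198e-02)

pH = 1.95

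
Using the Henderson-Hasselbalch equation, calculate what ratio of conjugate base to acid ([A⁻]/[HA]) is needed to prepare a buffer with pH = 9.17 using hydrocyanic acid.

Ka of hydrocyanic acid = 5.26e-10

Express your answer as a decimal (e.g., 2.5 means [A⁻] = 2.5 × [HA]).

pKa = -log(5.26e-10) = 9.2790. pH = pKa + log([A⁻]/[HA]), so log([A⁻]/[HA]) = pH − pKa = 9.17 − 9.2790 = -0.1090. [A⁻]/[HA] = 10^(-0.1090) = 0.778

[A⁻]/[HA] = 0.778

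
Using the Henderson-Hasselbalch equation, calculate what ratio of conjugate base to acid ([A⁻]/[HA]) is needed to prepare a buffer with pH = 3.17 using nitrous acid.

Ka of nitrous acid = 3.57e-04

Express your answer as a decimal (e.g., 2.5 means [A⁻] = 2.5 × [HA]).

pKa = -log(3.57e-04) = 3.4473. pH = pKa + log([A⁻]/[HA]), so log([A⁻]/[HA]) = pH − pKa = 3.17 − 3.4473 = -0.2773. [A⁻]/[HA] = 10^(-0.2773) = 0.528

[A⁻]/[HA] = 0.528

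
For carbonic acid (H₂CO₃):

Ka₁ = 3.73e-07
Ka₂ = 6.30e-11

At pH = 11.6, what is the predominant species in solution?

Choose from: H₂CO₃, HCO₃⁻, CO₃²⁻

pKa₁ = 6.43, pKa₂ = 10.20. For a polyprotic acid the predominant species crosses at each pKa: below pKa_n the protonated form dominates, above it the deprotonated form does. At pH = 11.6, the predominant species is CO₃²⁻.

CO₃²⁻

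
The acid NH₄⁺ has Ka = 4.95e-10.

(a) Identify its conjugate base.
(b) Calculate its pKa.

(a) The conjugate base is formed by removing one H⁺ from NH₄⁺, giving NH₃. (b) pKa = -log(Ka) = -log(4.95e-10) = 9.31.

Conjugate base: NH₃; pK_a = 9.31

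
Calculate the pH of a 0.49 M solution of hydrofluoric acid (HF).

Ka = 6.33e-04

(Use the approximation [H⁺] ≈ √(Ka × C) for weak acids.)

[H⁺] = √(Ka × C) = √(6.33e-04 × 0.49) = 1.7612e-02. pH = -log(1.7612e-02)

pH = 1.75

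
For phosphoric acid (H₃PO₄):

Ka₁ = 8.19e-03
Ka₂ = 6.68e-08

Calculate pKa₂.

pKa₂ = -log(Ka₂) = -log(6.68e-08) = 7.18.

pK_{a2} = 7.18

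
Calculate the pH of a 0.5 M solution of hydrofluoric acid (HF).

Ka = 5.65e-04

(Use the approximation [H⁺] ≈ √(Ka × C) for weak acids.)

[H⁺] = √(Ka × C) = √(5.65e-04 × 0.5) = 1.6808e-02. pH = -log(1.6808e-02)

pH = 1.77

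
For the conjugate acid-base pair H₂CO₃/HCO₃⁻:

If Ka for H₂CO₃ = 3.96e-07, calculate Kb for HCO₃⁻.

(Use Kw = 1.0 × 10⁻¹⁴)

For a conjugate pair Ka × Kb = Kw, so Kb = Kw/Ka = 1.0 × 10⁻¹⁴ / 3.96e-07 = 2.53e-08.

K_b = 2.53e-08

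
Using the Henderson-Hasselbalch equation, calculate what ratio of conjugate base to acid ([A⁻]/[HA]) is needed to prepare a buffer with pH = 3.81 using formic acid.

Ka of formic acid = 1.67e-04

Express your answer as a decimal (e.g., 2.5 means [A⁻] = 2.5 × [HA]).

pKa = -log(1.67e-04) = 3.7773. pH = pKa + log([A⁻]/[HA]), so log([A⁻]/[HA]) = pH − pKa = 3.81 − 3.7773 = 0.0327. [A⁻]/[HA] = 10^(0.0327) = 1.08

[A⁻]/[HA] = 1.08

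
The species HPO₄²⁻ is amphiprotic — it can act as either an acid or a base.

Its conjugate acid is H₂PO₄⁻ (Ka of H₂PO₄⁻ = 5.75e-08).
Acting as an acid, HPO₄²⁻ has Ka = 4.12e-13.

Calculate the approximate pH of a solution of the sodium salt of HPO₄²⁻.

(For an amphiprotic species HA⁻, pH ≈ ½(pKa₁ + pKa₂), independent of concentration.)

pKa₁ = -log(5.75e-08) = 7.24; pKa₂ = -log(4.12e-13) = 12.39. For an amphiprotic species, pH ≈ ½(pKa₁ + pKa₂) = ½(7.24 + 12.39) = 9.81.

pH = 9.81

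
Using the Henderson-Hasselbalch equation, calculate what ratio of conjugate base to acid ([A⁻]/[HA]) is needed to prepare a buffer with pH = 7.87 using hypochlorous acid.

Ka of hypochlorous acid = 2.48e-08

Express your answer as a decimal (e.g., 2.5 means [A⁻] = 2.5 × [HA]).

pKa = -log(2.48e-08) = 7.6055. pH = pKa + log([A⁻]/[HA]), so log([A⁻]/[HA]) = pH − pKa = 7.87 − 7.6055 = 0.2645. [A⁻]/[HA] = 10^(0.2645) = 1.84

[A⁻]/[HA] = 1.84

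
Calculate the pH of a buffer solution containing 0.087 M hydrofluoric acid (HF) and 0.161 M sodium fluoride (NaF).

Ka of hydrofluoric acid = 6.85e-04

pKa = -log(6.85e-04) = 3.16. pH = pKa + log([A⁻]/[HA]) = 3.16 + log(0.161/0.087)

pH = 3.43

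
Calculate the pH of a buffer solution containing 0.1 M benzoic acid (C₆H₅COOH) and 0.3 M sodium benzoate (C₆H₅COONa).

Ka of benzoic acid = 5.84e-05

pKa = -log(5.84e-05) = 4.23. pH = pKa + log([A⁻]/[HA]) = 4.23 + log(0.3/0.1)

pH = 4.71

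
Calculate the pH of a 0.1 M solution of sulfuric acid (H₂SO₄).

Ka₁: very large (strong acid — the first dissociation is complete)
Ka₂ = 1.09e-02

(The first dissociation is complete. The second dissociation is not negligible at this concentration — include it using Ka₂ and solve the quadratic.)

First dissociation is complete: [H⁺]₀ = [HSO₄⁻]₀ = C = 0.1 M. Second dissociation HSO₄⁻ ⇌ H⁺ + SO₄²⁻: let x = [SO₄²⁻]. Ka₂ = (C + x)·x / (C − x) = 1.09e-02 → x² + (C + Ka₂)·x − Ka₂·C = 0 → x² + 0.11090·x − 1.090e-03 = 0. x = (−0.11090 + √(0.11090² + 4 × 1.090e-03)) / 2 = 9.0845e-03 M. [H⁺] = C + x = 0.1 + 9.0845e-03 = 1.0908e-01 M. pH = -log(1.0908e-01) = 0.96.

pH = 0.96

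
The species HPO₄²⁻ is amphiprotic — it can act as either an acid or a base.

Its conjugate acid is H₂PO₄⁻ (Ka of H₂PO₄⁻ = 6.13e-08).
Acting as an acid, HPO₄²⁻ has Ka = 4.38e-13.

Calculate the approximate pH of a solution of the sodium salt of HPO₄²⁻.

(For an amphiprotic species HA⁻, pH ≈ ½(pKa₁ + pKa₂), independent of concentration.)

pKa₁ = -log(6.13e-08) = 7.21; pKa₂ = -log(4.38e-13) = 12.36. For an amphiprotic species, pH ≈ ½(pKa₁ + pKa₂) = ½(7.21 + 12.36) = 9.79.

pH = 9.79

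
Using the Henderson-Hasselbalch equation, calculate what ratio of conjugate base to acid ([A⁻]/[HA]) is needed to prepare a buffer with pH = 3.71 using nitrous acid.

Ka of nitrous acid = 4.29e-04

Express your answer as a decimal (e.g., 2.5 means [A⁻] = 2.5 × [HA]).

pKa = -log(4.29e-04) = 3.3675. pH = pKa + log([A⁻]/[HA]), so log([A⁻]/[HA]) = pH − pKa = 3.71 − 3.3675 = 0.3425. [A⁻]/[HA] = 10^(0.3425) = 2.20

[A⁻]/[HA] = 2.20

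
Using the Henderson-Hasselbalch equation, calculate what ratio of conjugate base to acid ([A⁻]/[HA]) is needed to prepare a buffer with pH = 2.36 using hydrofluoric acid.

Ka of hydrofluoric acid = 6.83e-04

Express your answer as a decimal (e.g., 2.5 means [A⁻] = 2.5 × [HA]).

pKa = -log(6.83e-04) = 3.1656. pH = pKa + log([A⁻]/[HA]), so log([A⁻]/[HA]) = pH − pKa = 2.36 − 3.1656 = -0.8056. [A⁻]/[HA] = 10^(-0.8056) = 0.156

[A⁻]/[HA] = 0.156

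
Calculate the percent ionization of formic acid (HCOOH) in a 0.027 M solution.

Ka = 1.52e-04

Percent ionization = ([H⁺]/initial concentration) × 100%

Using Ka equilibrium: x² + Ka×x - Ka×C = 0. Solving: [H⁺] = 1.9513e-03. Percent = (1.9513e-03/0.027) × 100

Percent ionization = 7.23%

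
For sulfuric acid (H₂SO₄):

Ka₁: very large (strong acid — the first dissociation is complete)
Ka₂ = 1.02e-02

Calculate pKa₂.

pKa₂ = -log(Ka₂) = -log(1.02e-02) = 1.99.

pK_{a2} = 1.99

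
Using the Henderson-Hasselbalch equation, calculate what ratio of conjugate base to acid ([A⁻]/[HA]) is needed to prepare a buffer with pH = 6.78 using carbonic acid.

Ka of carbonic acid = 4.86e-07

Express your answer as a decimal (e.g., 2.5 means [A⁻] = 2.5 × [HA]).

pKa = -log(4.86e-07) = 6.3134. pH = pKa + log([A⁻]/[HA]), so log([A⁻]/[HA]) = pH − pKa = 6.78 − 6.3134 = 0.4666. [A⁻]/[HA] = 10^(0.4666) = 2.93

[A⁻]/[HA] = 2.93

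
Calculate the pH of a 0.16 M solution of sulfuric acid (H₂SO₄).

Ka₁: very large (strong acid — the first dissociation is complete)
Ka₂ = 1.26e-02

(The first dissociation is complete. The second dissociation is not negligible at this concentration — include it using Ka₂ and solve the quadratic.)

First dissociation is complete: [H⁺]₀ = [HSO₄⁻]₀ = C = 0.16 M. Second dissociation HSO₄⁻ ⇌ H⁺ + SO₄²⁻: let x = [SO₄²⁻]. Ka₂ = (C + x)·x / (C − x) = 1.26e-02 → x² + (C + Ka₂)·x − Ka₂·C = 0 → x² + 0.17260·x − 2.016e-03 = 0. x = (−0.17260 + √(0.17260² + 4 × 2.016e-03)) / 2 = 1.0981e-02 M. [H⁺] = C + x = 0.16 + 1.0981e-02 = 1.7098e-01 M. pH = -log(1.7098e-01) = 0.77.

pH = 0.77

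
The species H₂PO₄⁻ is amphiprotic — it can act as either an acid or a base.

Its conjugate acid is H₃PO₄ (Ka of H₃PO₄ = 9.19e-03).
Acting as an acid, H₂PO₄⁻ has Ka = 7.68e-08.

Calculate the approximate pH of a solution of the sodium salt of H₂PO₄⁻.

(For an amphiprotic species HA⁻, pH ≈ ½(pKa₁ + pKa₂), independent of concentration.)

pKa₁ = -log(9.19e-03) = 2.04; pKa₂ = -log(7.68e-08) = 7.11. For an amphiprotic species, pH ≈ ½(pKa₁ + pKa₂) = ½(2.04 + 7.11) = 4.58.

pH = 4.58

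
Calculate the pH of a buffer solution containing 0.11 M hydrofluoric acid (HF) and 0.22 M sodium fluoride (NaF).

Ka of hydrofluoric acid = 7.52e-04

pKa = -log(7.52e-04) = 3.12. pH = pKa + log([A⁻]/[HA]) = 3.12 + log(0.22/0.11)

pH = 3.42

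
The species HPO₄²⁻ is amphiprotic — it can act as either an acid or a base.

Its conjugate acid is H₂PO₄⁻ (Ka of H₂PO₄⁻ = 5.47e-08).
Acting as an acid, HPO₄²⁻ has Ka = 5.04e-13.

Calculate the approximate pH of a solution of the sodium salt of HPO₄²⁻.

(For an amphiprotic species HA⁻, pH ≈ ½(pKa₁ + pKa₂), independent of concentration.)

pKa₁ = -log(5.47e-08) = 7.26; pKa₂ = -log(5.04e-13) = 12.30. For an amphiprotic species, pH ≈ ½(pKa₁ + pKa₂) = ½(7.26 + 12.30) = 9.78.

pH = 9.78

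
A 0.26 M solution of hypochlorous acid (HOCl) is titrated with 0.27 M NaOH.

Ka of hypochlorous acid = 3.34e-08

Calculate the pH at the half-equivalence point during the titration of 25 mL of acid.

At half-equivalence [HA] = [A⁻], so Henderson-Hasselbalch gives pH = pKa = -log(3.34e-08) = 7.48.

pH = pKa = 7.48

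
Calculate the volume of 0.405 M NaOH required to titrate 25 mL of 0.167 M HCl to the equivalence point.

At equivalence: moles acid = moles base. moles HCl = 0.167 × 25/1000 = 0.004175 mol. V_base = moles / 0.405 × 1000 = 10.3 mL.

V_{base} = 10.3 mL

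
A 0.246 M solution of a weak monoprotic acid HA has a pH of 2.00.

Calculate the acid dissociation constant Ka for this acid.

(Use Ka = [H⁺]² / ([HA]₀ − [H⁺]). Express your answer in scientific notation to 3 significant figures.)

[H⁺] = 10^(−pH) = 10^(−2.00) = 1.000e-02 M. For HA ⇌ H⁺ + A⁻, Ka = [H⁺][A⁻]/[HA] = [H⁺]² / ([HA]₀ − [H⁺]) = (1.000e-02)² / (0.246 − 1.000e-02) = 4.24e-04.

K_a = 4.24e-04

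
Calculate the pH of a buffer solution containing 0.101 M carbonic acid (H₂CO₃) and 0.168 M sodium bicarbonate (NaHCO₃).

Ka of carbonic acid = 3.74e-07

pKa = -log(3.74e-07) = 6.43. pH = pKa + log([A⁻]/[HA]) = 6.43 + log(0.168/0.101)

pH = 6.65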